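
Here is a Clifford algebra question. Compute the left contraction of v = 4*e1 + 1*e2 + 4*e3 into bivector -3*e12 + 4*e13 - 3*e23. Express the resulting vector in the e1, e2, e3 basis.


Left contraction v _| B = <vB>_1 (grade-1 part of the geometric product vB).
Using e1_|e12 = e2, e2_|e12 = -e1, e1_|e13 = e3, e3_|e13 = -e1, e2_|e23 = e3, e3_|e23 = -e2:
e1 coeff: -v2*b12 - v3*b13 = -(1)*(-3) - (4)*(4) = -13
e2 coeff: v1*b12 - v3*b23 = (4)*(-3) - (4)*(-3) = 0
e3 coeff: v1*b13 + v2*b23 = (4)*(4) + (1)*(-3) = 13
v _| B = -13*e1 + 0*e2 + 13*e3


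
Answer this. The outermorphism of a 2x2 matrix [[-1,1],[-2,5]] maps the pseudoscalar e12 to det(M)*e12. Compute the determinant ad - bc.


The outermorphism of a linear map f sends e1^e2 to f(e1)^f(e2).
f(e1) = -1*e1 - 2*e2
f(e2) = 1*e1 + 5*e2
f(e1) ^ f(e2) = (-1*e1 - 2*e2) ^ (1*e1 + 5*e2)
= (-1)*5*e12 + (-2)*1*e21
= (-5 - (-2))*e12
= -3*e12
Coefficient = -3


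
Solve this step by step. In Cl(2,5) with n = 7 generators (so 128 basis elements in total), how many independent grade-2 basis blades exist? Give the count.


Number of grade-k basis blades in Cl(p,q) with n = p + q is C(n, k).
n = 2 + 5 = 7
C(7, 2) = 7! / (2! * 5!)
= 5040 / (2 * 120)
= 21


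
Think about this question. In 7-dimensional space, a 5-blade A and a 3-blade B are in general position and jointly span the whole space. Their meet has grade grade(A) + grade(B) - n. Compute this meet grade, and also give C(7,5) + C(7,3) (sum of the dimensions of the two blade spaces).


Meet grade = grade(A) + grade(B) - n
= 5 + 3 - 7 = 1
C(7,5) = 21
C(7,3) = 35
dim_A + dim_B = 21 + 35 = 56


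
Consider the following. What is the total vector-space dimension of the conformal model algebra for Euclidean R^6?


The conformal model of R^6 uses Cl(7,1): the 6 Euclidean generators plus two extra orthogonal generators e+ (e+^2 = +1) and e- (e-^2 = -1), from which the null vectors e0, einf are built.
Number of generators m = 6 + 2 = 8.
dim Cl(p,q) = 2^m = 2^8 = 256


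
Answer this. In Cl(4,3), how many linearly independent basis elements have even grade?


Even subalgebra dimension = 2^(n-1)
n = 4 + 3 = 7
2^(7 - 1) = 2^6 = 64
Verification: sum of C(7,k) for even k = 1 + 21 + 35 + 7 = 64
Result = 64


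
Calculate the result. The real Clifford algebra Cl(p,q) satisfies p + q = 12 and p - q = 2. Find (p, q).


We need p + q = 12 and p - q = 2.
Adding: 2p = 12 + 2 = 14, so p = 7.
Then q = 12 - 7 = 5.
(p, q) = (7, 5)


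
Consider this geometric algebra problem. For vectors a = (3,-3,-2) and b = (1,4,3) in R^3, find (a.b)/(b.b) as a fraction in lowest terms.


Projection coefficient = (a . b) / (b . b)
a . b = 3*1 + (-3)*4 + (-2)*3
= 3 + (-12) + (-6) = -15
b . b = 1^2 + 4^2 + 3^2
= 1 + 16 + 9 = 26
Coefficient = -15/26
In lowest terms: -15/26


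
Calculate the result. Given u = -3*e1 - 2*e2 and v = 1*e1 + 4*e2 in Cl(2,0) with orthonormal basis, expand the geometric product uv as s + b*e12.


Expand: (-3*e1 - 2*e2)(1*e1 + 4*e2)
= (-3)*1*e1e1 + (-3)*4*e1e2 + (-2)*1*e2e1 + (-2)*4*e2e2
Using e1^2 = e2^2 = 1, e2e1 = -e1e2:
Scalar part s = (-3)*1 + (-2)*4 = -3 + (-8) = -11
Bivector part b = (-3)*4 - (-2)*1 = -12 - (-2) = -10
uv = -11 - 10*e12


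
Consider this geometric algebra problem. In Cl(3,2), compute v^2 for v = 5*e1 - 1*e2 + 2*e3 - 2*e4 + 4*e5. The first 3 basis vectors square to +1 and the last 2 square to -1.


v^2 = sum of c_i^2 * e_i^2
Positive signature terms (e_i^2 = +1): 5^2 + (-1)^2 + 2^2 = 30
Negative signature terms (e_j^2 = -1): (-2)^2 + 4^2 = 20
v^2 = 30 - 20 = 10


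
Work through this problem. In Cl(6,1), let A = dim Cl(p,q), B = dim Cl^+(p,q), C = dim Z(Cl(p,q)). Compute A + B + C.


n = 6 + 1 = 7
Total dim = 2^7 = 128
Even subalgebra dim = 2^6 = 64
n is odd, so center dim = 2
Sum = 128 + 64 + 2 = 194


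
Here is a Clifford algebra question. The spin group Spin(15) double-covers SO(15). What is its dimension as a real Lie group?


Spin(n) double-covers SO(n); both have Lie algebra so(n) of dimension n(n-1)/2.
n = 15
n(n-1) = 15 * 14 = 210
dim Spin(15) = 210/2 = 105


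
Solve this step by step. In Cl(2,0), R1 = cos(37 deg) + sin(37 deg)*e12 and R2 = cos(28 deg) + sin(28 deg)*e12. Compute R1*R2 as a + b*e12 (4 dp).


Same-plane rotors commute and their half-angles add:
R1*R2 = cos(a1 + a2) + sin(a1 + a2)*e12.
a1 + a2 = 37 + 28 = 65 deg
cos(65 deg) = 0.4226
sin(65 deg) = 0.9063
R1*R2 = 0.4226 + 0.9063*e12


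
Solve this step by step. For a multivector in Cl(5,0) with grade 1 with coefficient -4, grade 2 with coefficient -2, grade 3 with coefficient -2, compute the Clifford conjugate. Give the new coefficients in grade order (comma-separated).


Clifford conjugate sign for grade k: (-1)^(k(k+1)/2)
Grade 1: (-1)^(1*2/2) = (-1)^1 = -1, coeff -4 -> 4
Grade 2: (-1)^(2*3/2) = (-1)^3 = -1, coeff -2 -> 2
Grade 3: (-1)^(3*4/2) = (-1)^6 = 1, coeff -2 -> -2
Conjugated coefficients: 4, 2, -2


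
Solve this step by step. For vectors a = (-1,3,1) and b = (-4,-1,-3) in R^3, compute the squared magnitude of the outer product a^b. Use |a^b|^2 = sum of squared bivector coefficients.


a wedge b = (a1*b2 - a2*b1)*e12 + (a1*b3 - a3*b1)*e13 + (a2*b3 - a3*b2)*e23
e12 coeff: (-1)*(-1) - 3*(-4) = 1 - (-12) = 13
e13 coeff: (-1)*(-3) - 1*(-4) = 3 - (-4) = 7
e23 coeff: 3*(-3) - 1*(-1) = -9 - (-1) = -8
|a wedge b|^2 = 13^2 + 7^2 + (-8)^2
= 169 + 49 + 64
= 282


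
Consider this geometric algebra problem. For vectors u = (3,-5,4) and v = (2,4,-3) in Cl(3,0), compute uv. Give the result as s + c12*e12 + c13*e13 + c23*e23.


In Cl(3,0): e_i^2 = 1, e_ie_j = -e_je_i for i != j.
Scalar part = u . v = 3*2 + (-5)*4 + 4*(-3)
= 6 + (-20) + (-12) = -26
e12 coeff = 3*4 - (-5)*2 = 12 - (-10) = 22
e13 coeff = 3*(-3) - 4*2 = -9 - 8 = -17
e23 coeff = (-5)*(-3) - 4*4 = 15 - 16 = -1
uv = -26 + 22*e12 - 17*e13 - 1*e23


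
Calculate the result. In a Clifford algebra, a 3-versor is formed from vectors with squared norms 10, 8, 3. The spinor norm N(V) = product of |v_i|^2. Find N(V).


Spinor norm N(V) = |v1|^2 * |v2|^2 * ... * |v3|^2
= 10 * 8 * 3
Running product: 10, 80, 240
N(V) = 240


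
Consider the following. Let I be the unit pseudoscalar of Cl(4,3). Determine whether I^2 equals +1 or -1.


The pseudoscalar I = e1...e_n (product of all n generators) of Cl(p,q) satisfies I^2 = (-1)^(q + n(n-1)/2).
p = 4, q = 3, n = p + q = 7
n(n-1)/2 = 7 * 6 / 2 = 21
Exponent = q + n(n-1)/2 = 3 + 21 = 24
I^2 = (-1)^24 = +1


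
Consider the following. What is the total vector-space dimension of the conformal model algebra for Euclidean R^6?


The conformal model of R^6 uses Cl(7,1): the 6 Euclidean generators plus two extra orthogonal generators e+ (e+^2 = +1) and e- (e-^2 = -1), from which the null vectors e0, einf are built.
Number of generators m = 6 + 2 = 8.
dim Cl(p,q) = 2^m = 2^8 = 256


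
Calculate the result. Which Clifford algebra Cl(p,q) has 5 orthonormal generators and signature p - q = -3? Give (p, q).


We need p + q = 5 and p - q = -3.
Adding: 2p = 5 + (-3) = 2, so p = 1.
Then q = 5 - 1 = 4.
(p, q) = (1, 4)


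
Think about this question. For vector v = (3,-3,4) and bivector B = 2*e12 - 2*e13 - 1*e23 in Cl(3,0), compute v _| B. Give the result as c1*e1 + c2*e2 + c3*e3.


Left contraction v _| B = <vB>_1 (grade-1 part of the geometric product vB).
Using e1_|e12 = e2, e2_|e12 = -e1, e1_|e13 = e3, e3_|e13 = -e1, e2_|e23 = e3, e3_|e23 = -e2:
e1 coeff: -v2*b12 - v3*b13 = -(-3)*(2) - (4)*(-2) = 14
e2 coeff: v1*b12 - v3*b23 = (3)*(2) - (4)*(-1) = 10
e3 coeff: v1*b13 + v2*b23 = (3)*(-2) + (-3)*(-1) = -3
v _| B = 14*e1 + 10*e2 - 3*e3


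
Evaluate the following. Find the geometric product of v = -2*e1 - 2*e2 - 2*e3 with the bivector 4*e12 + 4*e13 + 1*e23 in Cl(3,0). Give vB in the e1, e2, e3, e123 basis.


vB has grade-1 (vector) and grade-3 (trivector) parts: vB = (v _| B) + (v ^ B).
Vector part <vB>_1:
  e1: -v2*b12 - v3*b13 = -(-2)*(4) - (-2)*(4) = 16
  e2: v1*b12 - v3*b23 = (-2)*(4) - (-2)*(1) = -6
  e3: v1*b13 + v2*b23 = (-2)*(4) + (-2)*(1) = -10
Trivector part <vB>_3:
  e123: v1*b23 - v2*b13 + v3*b12 = (-2)*(1) - (-2)*(4) + (-2)*(4) = -2
vB = 16*e1 - 6*e2 - 10*e3 - 2*e123


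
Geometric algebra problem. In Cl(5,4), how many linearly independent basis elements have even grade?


Even subalgebra dimension = 2^(n-1)
n = 5 + 4 = 9
2^(9 - 1) = 2^8 = 256
Verification: sum of C(9,k) for even k = 1 + 36 + 126 + 84 + 9 = 256
Result = 256


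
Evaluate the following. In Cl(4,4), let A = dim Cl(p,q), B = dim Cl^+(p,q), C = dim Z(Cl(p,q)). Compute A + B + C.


n = 4 + 4 = 8
Total dim = 2^8 = 256
Even subalgebra dim = 2^7 = 128
n is even, so center dim = 1
Sum = 256 + 128 + 1 = 385


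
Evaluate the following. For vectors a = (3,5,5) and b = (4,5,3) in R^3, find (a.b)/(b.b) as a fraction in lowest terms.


Projection coefficient = (a . b) / (b . b)
a . b = 3*4 + 5*5 + 5*3
= 12 + 25 + 15 = 52
b . b = 4^2 + 5^2 + 3^2
= 16 + 25 + 9 = 50
Coefficient = 52/50
In lowest terms: 26/25


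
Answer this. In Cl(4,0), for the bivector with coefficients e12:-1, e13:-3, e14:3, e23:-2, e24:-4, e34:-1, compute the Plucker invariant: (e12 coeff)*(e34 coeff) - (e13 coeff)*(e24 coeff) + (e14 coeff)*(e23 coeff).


Plucker relation: af - be + cd
a*f = (-1)*(-1) = 1
b*e = (-3)*(-4) = 12
c*d = 3*(-2) = -6
af - be + cd = 1 - 12 + (-6)
= -17


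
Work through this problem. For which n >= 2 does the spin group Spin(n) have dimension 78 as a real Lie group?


dim Spin(n) = dim so(n) = n(n-1)/2.
Solve n(n-1)/2 = 78, i.e. n^2 - n - 156 = 0.
Discriminant = 1 + 8*78 = 625
n = (1 + sqrt(625))/2 = (1 + 25)/2 = 13


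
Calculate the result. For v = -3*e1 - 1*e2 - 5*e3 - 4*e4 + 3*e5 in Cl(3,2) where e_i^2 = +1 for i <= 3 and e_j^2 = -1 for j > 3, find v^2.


v^2 = sum of c_i^2 * e_i^2
Positive signature terms (e_i^2 = +1): (-3)^2 + (-1)^2 + (-5)^2 = 35
Negative signature terms (e_j^2 = -1): (-4)^2 + 3^2 = 25
v^2 = 35 - 25 = 10


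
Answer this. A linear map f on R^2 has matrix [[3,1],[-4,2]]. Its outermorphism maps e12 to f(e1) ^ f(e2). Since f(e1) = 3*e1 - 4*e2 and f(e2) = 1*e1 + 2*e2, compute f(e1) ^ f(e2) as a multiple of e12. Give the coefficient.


The outermorphism of a linear map f sends e1^e2 to f(e1)^f(e2).
f(e1) = 3*e1 - 4*e2
f(e2) = 1*e1 + 2*e2
f(e1) ^ f(e2) = (3*e1 - 4*e2) ^ (1*e1 + 2*e2)
= 3*2*e12 + (-4)*1*e21
= (6 - (-4))*e12
= 10*e12
Coefficient = 10


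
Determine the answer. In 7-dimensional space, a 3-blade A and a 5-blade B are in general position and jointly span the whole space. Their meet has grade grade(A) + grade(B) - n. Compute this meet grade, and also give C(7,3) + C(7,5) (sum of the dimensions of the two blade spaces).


Meet grade = grade(A) + grade(B) - n
= 3 + 5 - 7 = 1
C(7,3) = 35
C(7,5) = 21
dim_A + dim_B = 35 + 21 = 56


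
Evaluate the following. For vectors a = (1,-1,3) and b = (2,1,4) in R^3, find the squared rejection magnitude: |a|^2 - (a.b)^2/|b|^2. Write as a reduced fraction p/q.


|a|^2 = 1^2 + (-1)^2 + 3^2 = 11
|b|^2 = 2^2 + 1^2 + 4^2 = 21
a . b = 1*2 + (-1)*1 + 3*4 = 13
(a.b)^2 = 13^2 = 169
|rej|^2 = 11 - 169/21
= (231 - 169)/21
= 62/21
In lowest terms: 62/21


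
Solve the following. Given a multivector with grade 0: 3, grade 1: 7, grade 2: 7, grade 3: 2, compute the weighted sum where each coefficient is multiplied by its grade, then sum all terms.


Grade-weighted sum = sum of grade_k * coefficient_k
0*3 = 0
1*7 = 7
2*7 = 14
3*2 = 6
Total = 0 + 7 + 14 + 6 = 27


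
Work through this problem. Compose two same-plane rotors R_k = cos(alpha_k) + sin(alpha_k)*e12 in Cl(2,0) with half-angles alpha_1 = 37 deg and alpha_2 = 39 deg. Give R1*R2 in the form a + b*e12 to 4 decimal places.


Same-plane rotors commute and their half-angles add:
R1*R2 = cos(a1 + a2) + sin(a1 + a2)*e12.
a1 + a2 = 37 + 39 = 76 deg
cos(76 deg) = 0.2419
sin(76 deg) = 0.9703
R1*R2 = 0.2419 + 0.9703*e12


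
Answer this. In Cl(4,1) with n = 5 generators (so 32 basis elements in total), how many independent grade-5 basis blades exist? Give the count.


Number of grade-k basis blades in Cl(p,q) with n = p + q is C(n, k).
n = 4 + 1 = 5
C(5, 5) = 5! / (5! * 0!)
= 120 / (120 * 1)
= 1


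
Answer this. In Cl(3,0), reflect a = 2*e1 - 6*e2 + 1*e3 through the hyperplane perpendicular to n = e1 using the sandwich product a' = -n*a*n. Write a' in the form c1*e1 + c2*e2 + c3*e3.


Reflection formula: a' = -n*a*n, with n = e1 (unit vector, n^2 = 1).
For reflection through hyperplane perp to e1:
The component along e1 flips sign, others stay.
a = (2, -6, 1)
a' = (-2, -6, 1)
a' = -2*e1 - 6*e2 + 1*e3


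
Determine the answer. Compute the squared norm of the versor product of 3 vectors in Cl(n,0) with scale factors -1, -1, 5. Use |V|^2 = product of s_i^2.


Each vector v_i has |v_i|^2 = s_i^2
Squared scales: (-1)^2 = 1, (-1)^2 = 1, 5^2 = 25
|V|^2 = 1 * 1 * 25
= 25


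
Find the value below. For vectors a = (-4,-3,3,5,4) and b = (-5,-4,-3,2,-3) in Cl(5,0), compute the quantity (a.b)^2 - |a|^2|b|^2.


a . b = (-4)*(-5) + (-3)*(-4) + 3*(-3) + 5*2 + 4*(-3)
= 20 + 12 + (-9) + 10 + (-12) = 21
|a|^2 = (-4)^2 + (-3)^2 + 3^2 + 5^2 + 4^2 = 75
|b|^2 = (-5)^2 + (-4)^2 + (-3)^2 + 2^2 + (-3)^2 = 63
(a.b)^2 = 21^2 = 441
|a|^2 * |b|^2 = 75 * 63 = 4725
Result = 441 - 4725 = -4284


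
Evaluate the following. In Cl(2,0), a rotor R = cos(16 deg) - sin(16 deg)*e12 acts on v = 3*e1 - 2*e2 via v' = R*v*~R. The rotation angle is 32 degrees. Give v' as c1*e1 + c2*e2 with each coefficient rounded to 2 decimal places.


Rotor R = cos(16deg) - sin(16deg)*e12
Rotation angle theta = 2 * 16 = 32 degrees
v' = R*v*~R rotates v by theta.
cos(32deg) = 0.8480, sin(32deg) = 0.5299
v'_1 = 3*cos(32deg) - (-2)*sin(32deg)
= 3*0.8480 - (-2)*0.5299
= 3.60
v'_2 = 3*sin(32deg) + (-2)*cos(32deg)
= 3*0.5299 + (-2)*0.8480
= -0.11
v' = 3.60*e1 - 0.11*e2


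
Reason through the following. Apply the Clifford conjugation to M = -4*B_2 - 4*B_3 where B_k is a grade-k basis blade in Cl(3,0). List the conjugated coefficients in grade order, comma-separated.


Clifford conjugate sign for grade k: (-1)^(k(k+1)/2)
Grade 2: (-1)^(2*3/2) = (-1)^3 = -1, coeff -4 -> 4
Grade 3: (-1)^(3*4/2) = (-1)^6 = 1, coeff -4 -> -4
Conjugated coefficients: 4, -4


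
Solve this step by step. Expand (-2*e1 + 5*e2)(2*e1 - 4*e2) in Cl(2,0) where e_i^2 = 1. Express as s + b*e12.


Expand: (-2*e1 + 5*e2)(2*e1 - 4*e2)
= (-2)*2*e1e1 + (-2)*(-4)*e1e2 + 5*2*e2e1 + 5*(-4)*e2e2
Using e1^2 = e2^2 = 1, e2e1 = -e1e2:
Scalar part s = (-2)*2 + 5*(-4) = -4 + (-20) = -24
Bivector part b = (-2)*(-4) - 5*2 = 8 - 10 = -2
uv = -24 - 2*e12


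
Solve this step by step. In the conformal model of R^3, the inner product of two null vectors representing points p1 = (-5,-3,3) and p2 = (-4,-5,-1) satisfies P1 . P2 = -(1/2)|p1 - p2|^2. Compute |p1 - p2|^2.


p1 - p2 = (-1, 2, 4)
|p1 - p2|^2 = (-1)^2 + 2^2 + 4^2
= 1 + 4 + 16
= 21


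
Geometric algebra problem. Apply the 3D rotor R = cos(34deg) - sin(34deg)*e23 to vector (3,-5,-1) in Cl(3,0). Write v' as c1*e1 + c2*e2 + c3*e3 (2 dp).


Rotor R = cos(34deg) - sin(34deg)*e23
Rotation angle theta = 2 * 34 = 68 degrees in the e23 plane (e2 -> e3).
The component perpendicular to the plane (e1) is invariant: v'_1 = v1 = 3.00
cos(68deg) = 0.3746, sin(68deg) = 0.9272
v'_2 = v2*cos(theta) - v3*sin(theta) = -5*0.3746 - (-1)*0.9272 = -0.95
v'_3 = v2*sin(theta) + v3*cos(theta) = -5*0.9272 + (-1)*0.3746 = -5.01
v' = 3.00*e1 - 0.95*e2 - 5.01*e3


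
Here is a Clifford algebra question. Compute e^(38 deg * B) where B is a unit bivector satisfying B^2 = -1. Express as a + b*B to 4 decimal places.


For a unit bivector B with B^2 = -1, the exponential series gives
e^(theta*B) = cos(theta) + sin(theta)*B (the GA analogue of Euler's formula).
theta = 38 degrees = 0.663225 rad
cos(38 deg) = 0.7880
sin(38 deg) = 0.6157
exp(theta*B) = 0.7880 + 0.6157*B


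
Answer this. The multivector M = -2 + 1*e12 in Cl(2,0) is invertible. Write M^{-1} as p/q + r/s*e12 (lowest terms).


M = -2 + 1*e12, where e12^2 = -1.
Since M commutes with its reverse ~M = a - b*e12, M * ~M = a^2 - b^2*e12^2 = a^2 + b^2.
So M^{-1} = ~M / (a^2 + b^2) = (a - b*e12)/(a^2 + b^2).
a^2 + b^2 = 4 + 1 = 5
Scalar part = -2/5 = -2/5
Bivector coeff = -1/5 = -1/5
M^{-1} = -2/5 - 1/5*e12


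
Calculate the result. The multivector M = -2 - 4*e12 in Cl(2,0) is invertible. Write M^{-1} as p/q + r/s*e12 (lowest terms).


M = -2 - 4*e12, where e12^2 = -1.
Since M commutes with its reverse ~M = a - b*e12, M * ~M = a^2 - b^2*e12^2 = a^2 + b^2.
So M^{-1} = ~M / (a^2 + b^2) = (a - b*e12)/(a^2 + b^2).
a^2 + b^2 = 4 + 16 = 20
Scalar part = -2/20 = -1/10
Bivector coeff = 4/20 = 1/5
M^{-1} = -1/10 + 1/5*e12


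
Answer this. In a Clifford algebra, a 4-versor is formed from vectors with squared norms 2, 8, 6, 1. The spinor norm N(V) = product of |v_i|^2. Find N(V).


Spinor norm N(V) = |v1|^2 * |v2|^2 * ... * |v4|^2
= 2 * 8 * 6 * 1
Running product: 2, 16, 96, 96
N(V) = 96


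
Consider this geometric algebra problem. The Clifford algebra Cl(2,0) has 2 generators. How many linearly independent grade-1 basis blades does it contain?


Number of grade-k basis blades in Cl(p,q) with n = p + q is C(n, k).
n = 2 + 0 = 2
C(2, 1) = 2! / (1! * 1!)
= 2 / (1 * 1)
= 2


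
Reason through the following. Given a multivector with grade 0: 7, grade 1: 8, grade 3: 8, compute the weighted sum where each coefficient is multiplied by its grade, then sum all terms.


Grade-weighted sum = sum of grade_k * coefficient_k
0*7 = 0
1*8 = 8
3*8 = 24
Total = 0 + 8 + 24 = 32


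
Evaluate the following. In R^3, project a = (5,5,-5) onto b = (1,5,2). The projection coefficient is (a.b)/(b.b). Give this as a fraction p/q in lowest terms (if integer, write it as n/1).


Projection coefficient = (a . b) / (b . b)
a . b = 5*1 + 5*5 + (-5)*2
= 5 + 25 + (-10) = 20
b . b = 1^2 + 5^2 + 2^2
= 1 + 25 + 4 = 30
Coefficient = 20/30
In lowest terms: 2/3


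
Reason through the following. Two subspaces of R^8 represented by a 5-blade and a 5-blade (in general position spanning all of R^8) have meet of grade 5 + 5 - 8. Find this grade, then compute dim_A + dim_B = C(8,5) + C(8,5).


Meet grade = grade(A) + grade(B) - n
= 5 + 5 - 8 = 2
C(8,5) = 56
C(8,5) = 56
dim_A + dim_B = 56 + 56 = 112


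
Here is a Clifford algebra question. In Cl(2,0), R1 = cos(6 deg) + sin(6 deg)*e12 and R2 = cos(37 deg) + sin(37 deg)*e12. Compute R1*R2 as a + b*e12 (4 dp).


Same-plane rotors commute and their half-angles add:
R1*R2 = cos(a1 + a2) + sin(a1 + a2)*e12.
a1 + a2 = 6 + 37 = 43 deg
cos(43 deg) = 0.7314
sin(43 deg) = 0.6820
R1*R2 = 0.7314 + 0.6820*e12


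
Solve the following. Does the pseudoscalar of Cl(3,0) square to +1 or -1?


The pseudoscalar I = e1...e_n (product of all n generators) of Cl(p,q) satisfies I^2 = (-1)^(q + n(n-1)/2).
p = 3, q = 0, n = p + q = 3
n(n-1)/2 = 3 * 2 / 2 = 3
Exponent = q + n(n-1)/2 = 0 + 3 = 3
I^2 = (-1)^3 = -1


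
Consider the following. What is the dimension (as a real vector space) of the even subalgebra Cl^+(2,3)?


Even subalgebra dimension = 2^(n-1)
n = 2 + 3 = 5
2^(5 - 1) = 2^4 = 16
Verification: sum of C(5,k) for even k = 1 + 10 + 5 = 16
Result = 16


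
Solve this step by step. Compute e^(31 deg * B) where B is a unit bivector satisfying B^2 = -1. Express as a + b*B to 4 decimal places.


For a unit bivector B with B^2 = -1, the exponential series gives
e^(theta*B) = cos(theta) + sin(theta)*B (the GA analogue of Euler's formula).
theta = 31 degrees = 0.541052 rad
cos(31 deg) = 0.8572
sin(31 deg) = 0.5150
exp(theta*B) = 0.8572 + 0.5150*B


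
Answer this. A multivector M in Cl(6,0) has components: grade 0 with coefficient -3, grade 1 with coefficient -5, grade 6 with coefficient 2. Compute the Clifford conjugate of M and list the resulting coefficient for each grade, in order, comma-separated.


Clifford conjugate sign for grade k: (-1)^(k(k+1)/2)
Grade 0: (-1)^(0*1/2) = (-1)^0 = 1, coeff -3 -> -3
Grade 1: (-1)^(1*2/2) = (-1)^1 = -1, coeff -5 -> 5
Grade 6: (-1)^(6*7/2) = (-1)^21 = -1, coeff 2 -> -2
Conjugated coefficients: -3, 5, -2


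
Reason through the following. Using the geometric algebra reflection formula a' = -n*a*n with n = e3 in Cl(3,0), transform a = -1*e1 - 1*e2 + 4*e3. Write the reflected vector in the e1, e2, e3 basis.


Reflection formula: a' = -n*a*n, with n = e3 (unit vector, n^2 = 1).
For reflection through hyperplane perp to e3:
The component along e3 flips sign, others stay.
a = (-1, -1, 4)
a' = (-1, -1, -4)
a' = -1*e1 - 1*e2 - 4*e3


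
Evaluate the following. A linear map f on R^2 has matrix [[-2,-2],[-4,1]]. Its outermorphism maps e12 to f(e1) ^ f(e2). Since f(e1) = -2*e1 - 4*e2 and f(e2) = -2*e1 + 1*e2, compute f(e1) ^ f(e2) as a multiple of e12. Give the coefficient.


The outermorphism of a linear map f sends e1^e2 to f(e1)^f(e2).
f(e1) = -2*e1 - 4*e2
f(e2) = -2*e1 + 1*e2
f(e1) ^ f(e2) = (-2*e1 - 4*e2) ^ (-2*e1 + 1*e2)
= (-2)*1*e12 + (-4)*(-2)*e21
= (-2 - 8)*e12
= -10*e12
Coefficient = -10


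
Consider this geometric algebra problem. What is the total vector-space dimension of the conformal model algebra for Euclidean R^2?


The conformal model of R^2 uses Cl(3,1): the 2 Euclidean generators plus two extra orthogonal generators e+ (e+^2 = +1) and e- (e-^2 = -1), from which the null vectors e0, einf are built.
Number of generators m = 2 + 2 = 4.
dim Cl(p,q) = 2^m = 2^4 = 16


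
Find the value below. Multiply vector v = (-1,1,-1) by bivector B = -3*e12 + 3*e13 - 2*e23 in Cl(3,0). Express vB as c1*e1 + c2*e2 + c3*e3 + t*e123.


vB has grade-1 (vector) and grade-3 (trivector) parts: vB = (v _| B) + (v ^ B).
Vector part <vB>_1:
  e1: -v2*b12 - v3*b13 = -(1)*(-3) - (-1)*(3) = 6
  e2: v1*b12 - v3*b23 = (-1)*(-3) - (-1)*(-2) = 1
  e3: v1*b13 + v2*b23 = (-1)*(3) + (1)*(-2) = -5
Trivector part <vB>_3:
  e123: v1*b23 - v2*b13 + v3*b12 = (-1)*(-2) - (1)*(3) + (-1)*(-3) = 2
vB = 6*e1 + 1*e2 - 5*e3 + 2*e123


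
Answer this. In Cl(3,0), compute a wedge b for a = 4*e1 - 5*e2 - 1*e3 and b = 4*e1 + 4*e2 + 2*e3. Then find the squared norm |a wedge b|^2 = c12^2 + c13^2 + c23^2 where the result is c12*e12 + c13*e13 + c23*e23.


a wedge b = (a1*b2 - a2*b1)*e12 + (a1*b3 - a3*b1)*e13 + (a2*b3 - a3*b2)*e23
e12 coeff: 4*4 - (-5)*4 = 16 - (-20) = 36
e13 coeff: 4*2 - (-1)*4 = 8 - (-4) = 12
e23 coeff: (-5)*2 - (-1)*4 = -10 - (-4) = -6
|a wedge b|^2 = 36^2 + 12^2 + (-6)^2
= 1296 + 144 + 36
= 1476


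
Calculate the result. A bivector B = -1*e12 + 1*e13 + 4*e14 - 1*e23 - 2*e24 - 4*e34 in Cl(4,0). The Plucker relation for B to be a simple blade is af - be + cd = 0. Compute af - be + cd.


Plucker relation: af - be + cd
a*f = (-1)*(-4) = 4
b*e = 1*(-2) = -2
c*d = 4*(-1) = -4
af - be + cd = 4 - (-2) + (-4)
= 2


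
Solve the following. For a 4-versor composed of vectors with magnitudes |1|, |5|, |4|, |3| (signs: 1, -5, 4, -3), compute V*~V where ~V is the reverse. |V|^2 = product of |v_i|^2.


Each vector v_i has |v_i|^2 = s_i^2
Squared scales: 1^2 = 1, (-5)^2 = 25, 4^2 = 16, (-3)^2 = 9
|V|^2 = 1 * 25 * 16 * 9
= 3600


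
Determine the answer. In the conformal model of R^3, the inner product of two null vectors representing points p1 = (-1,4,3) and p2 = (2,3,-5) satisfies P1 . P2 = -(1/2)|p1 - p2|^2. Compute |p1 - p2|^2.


p1 - p2 = (-3, 1, 8)
|p1 - p2|^2 = (-3)^2 + 1^2 + 8^2
= 9 + 1 + 64
= 74


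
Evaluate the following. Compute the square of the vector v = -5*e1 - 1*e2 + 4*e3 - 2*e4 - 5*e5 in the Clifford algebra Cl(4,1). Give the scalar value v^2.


v^2 = sum of c_i^2 * e_i^2
Positive signature terms (e_i^2 = +1): (-5)^2 + (-1)^2 + 4^2 + (-2)^2 = 46
Negative signature terms (e_j^2 = -1): (-5)^2 = 25
v^2 = 46 - 25 = 21


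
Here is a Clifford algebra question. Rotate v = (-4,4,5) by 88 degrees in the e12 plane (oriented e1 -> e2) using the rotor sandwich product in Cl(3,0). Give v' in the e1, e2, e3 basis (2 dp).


Rotor R = cos(44deg) - sin(44deg)*e12
Rotation angle theta = 2 * 44 = 88 degrees in the e12 plane (e1 -> e2).
The component perpendicular to the plane (e3) is invariant: v'_3 = v3 = 5.00
cos(88deg) = 0.0349, sin(88deg) = 0.9994
v'_1 = v1*cos(theta) - v2*sin(theta) = -4*0.0349 - 4*0.9994 = -4.14
v'_2 = v1*sin(theta) + v2*cos(theta) = -4*0.9994 + 4*0.0349 = -3.86
v' = -4.14*e1 - 3.86*e2 + 5.00*e3


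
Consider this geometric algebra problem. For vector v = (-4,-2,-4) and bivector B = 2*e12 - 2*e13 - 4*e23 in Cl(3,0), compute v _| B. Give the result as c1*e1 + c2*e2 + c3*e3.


Left contraction v _| B = <vB>_1 (grade-1 part of the geometric product vB).
Using e1_|e12 = e2, e2_|e12 = -e1, e1_|e13 = e3, e3_|e13 = -e1, e2_|e23 = e3, e3_|e23 = -e2:
e1 coeff: -v2*b12 - v3*b13 = -(-2)*(2) - (-4)*(-2) = -4
e2 coeff: v1*b12 - v3*b23 = (-4)*(2) - (-4)*(-4) = -24
e3 coeff: v1*b13 + v2*b23 = (-4)*(-2) + (-2)*(-4) = 16
v _| B = -4*e1 - 24*e2 + 16*e3


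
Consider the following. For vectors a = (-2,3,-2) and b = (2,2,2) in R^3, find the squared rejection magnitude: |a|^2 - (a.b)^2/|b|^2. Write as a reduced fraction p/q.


|a|^2 = (-2)^2 + 3^2 + (-2)^2 = 17
|b|^2 = 2^2 + 2^2 + 2^2 = 12
a . b = (-2)*2 + 3*2 + (-2)*2 = -2
(a.b)^2 = (-2)^2 = 4
|rej|^2 = 17 - 4/12
= (204 - 4)/12
= 200/12
In lowest terms: 50/3


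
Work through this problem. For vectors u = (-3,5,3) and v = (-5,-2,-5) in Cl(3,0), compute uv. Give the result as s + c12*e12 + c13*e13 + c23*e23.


In Cl(3,0): e_i^2 = 1, e_ie_j = -e_je_i for i != j.
Scalar part = u . v = (-3)*(-5) + 5*(-2) + 3*(-5)
= 15 + (-10) + (-15) = -10
e12 coeff = (-3)*(-2) - 5*(-5) = 6 - (-25) = 31
e13 coeff = (-3)*(-5) - 3*(-5) = 15 - (-15) = 30
e23 coeff = 5*(-5) - 3*(-2) = -25 - (-6) = -19
uv = -10 + 31*e12 + 30*e13 - 19*e23


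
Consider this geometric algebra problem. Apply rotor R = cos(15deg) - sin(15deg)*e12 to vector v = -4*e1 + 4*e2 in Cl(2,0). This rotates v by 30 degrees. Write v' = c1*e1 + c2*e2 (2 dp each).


Rotor R = cos(15deg) - sin(15deg)*e12
Rotation angle theta = 2 * 15 = 30 degrees
v' = R*v*~R rotates v by theta.
cos(30deg) = 0.8660, sin(30deg) = 0.5000
v'_1 = -4*cos(30deg) - 4*sin(30deg)
= -4*0.8660 - 4*0.5000
= -5.46
v'_2 = -4*sin(30deg) + 4*cos(30deg)
= -4*0.5000 + 4*0.8660
= 1.46
v' = -5.46*e1 + 1.46*e2


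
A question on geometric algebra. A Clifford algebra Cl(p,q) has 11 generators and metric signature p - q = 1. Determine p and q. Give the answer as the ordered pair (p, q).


We need p + q = 11 and p - q = 1.
Adding: 2p = 11 + 1 = 12, so p = 6.
Then q = 11 - 6 = 5.
(p, q) = (6, 5)


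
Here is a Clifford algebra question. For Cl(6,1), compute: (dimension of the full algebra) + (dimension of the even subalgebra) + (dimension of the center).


n = 6 + 1 = 7
Total dim = 2^7 = 128
Even subalgebra dim = 2^6 = 64
n is odd, so center dim = 2
Sum = 128 + 64 + 2 = 194


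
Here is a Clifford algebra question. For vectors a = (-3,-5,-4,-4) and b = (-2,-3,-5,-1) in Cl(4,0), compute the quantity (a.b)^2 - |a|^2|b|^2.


a . b = (-3)*(-2) + (-5)*(-3) + (-4)*(-5) + (-4)*(-1)
= 6 + 15 + 20 + 4 = 45
|a|^2 = (-3)^2 + (-5)^2 + (-4)^2 + (-4)^2 = 66
|b|^2 = (-2)^2 + (-3)^2 + (-5)^2 + (-1)^2 = 39
(a.b)^2 = 45^2 = 2025
|a|^2 * |b|^2 = 66 * 39 = 2574
Result = 2025 - 2574 = -549


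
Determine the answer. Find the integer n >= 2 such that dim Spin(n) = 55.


dim Spin(n) = dim so(n) = n(n-1)/2.
Solve n(n-1)/2 = 55, i.e. n^2 - n - 110 = 0.
Discriminant = 1 + 8*55 = 441
n = (1 + sqrt(441))/2 = (1 + 21)/2 = 11


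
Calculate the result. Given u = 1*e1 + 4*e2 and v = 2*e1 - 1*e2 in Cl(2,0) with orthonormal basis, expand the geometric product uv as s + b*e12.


Expand: (1*e1 + 4*e2)(2*e1 - 1*e2)
= 1*2*e1e1 + 1*(-1)*e1e2 + 4*2*e2e1 + 4*(-1)*e2e2
Using e1^2 = e2^2 = 1, e2e1 = -e1e2:
Scalar part s = 1*2 + 4*(-1) = 2 + (-4) = -2
Bivector part b = 1*(-1) - 4*2 = -1 - 8 = -9
uv = -2 - 9*e12


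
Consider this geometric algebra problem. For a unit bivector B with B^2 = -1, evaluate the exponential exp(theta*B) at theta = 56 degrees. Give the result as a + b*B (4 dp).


For a unit bivector B with B^2 = -1, the exponential series gives
e^(theta*B) = cos(theta) + sin(theta)*B (the GA analogue of Euler's formula).
theta = 56 degrees = 0.977384 rad
cos(56 deg) = 0.5592
sin(56 deg) = 0.8290
exp(theta*B) = 0.5592 + 0.8290*B


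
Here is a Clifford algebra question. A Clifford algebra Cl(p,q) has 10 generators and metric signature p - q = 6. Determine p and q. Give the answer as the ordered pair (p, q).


We need p + q = 10 and p - q = 6.
Adding: 2p = 10 + 6 = 16, so p = 8.
Then q = 10 - 8 = 2.
(p, q) = (8, 2)


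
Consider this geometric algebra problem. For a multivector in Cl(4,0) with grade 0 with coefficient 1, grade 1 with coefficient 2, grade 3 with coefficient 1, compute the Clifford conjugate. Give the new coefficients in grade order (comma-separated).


Clifford conjugate sign for grade k: (-1)^(k(k+1)/2)
Grade 0: (-1)^(0*1/2) = (-1)^0 = 1, coeff 1 -> 1
Grade 1: (-1)^(1*2/2) = (-1)^1 = -1, coeff 2 -> -2
Grade 3: (-1)^(3*4/2) = (-1)^6 = 1, coeff 1 -> 1
Conjugated coefficients: 1, -2, 1


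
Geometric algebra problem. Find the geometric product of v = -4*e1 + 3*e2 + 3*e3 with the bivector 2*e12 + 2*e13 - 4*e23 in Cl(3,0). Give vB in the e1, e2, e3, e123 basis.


vB has grade-1 (vector) and grade-3 (trivector) parts: vB = (v _| B) + (v ^ B).
Vector part <vB>_1:
  e1: -v2*b12 - v3*b13 = -(3)*(2) - (3)*(2) = -12
  e2: v1*b12 - v3*b23 = (-4)*(2) - (3)*(-4) = 4
  e3: v1*b13 + v2*b23 = (-4)*(2) + (3)*(-4) = -20
Trivector part <vB>_3:
  e123: v1*b23 - v2*b13 + v3*b12 = (-4)*(-4) - (3)*(2) + (3)*(2) = 16
vB = -12*e1 + 4*e2 - 20*e3 + 16*e123


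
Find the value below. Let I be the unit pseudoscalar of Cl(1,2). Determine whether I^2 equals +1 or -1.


The pseudoscalar I = e1...e_n (product of all n generators) of Cl(p,q) satisfies I^2 = (-1)^(q + n(n-1)/2).
p = 1, q = 2, n = p + q = 3
n(n-1)/2 = 3 * 2 / 2 = 3
Exponent = q + n(n-1)/2 = 2 + 3 = 5
I^2 = (-1)^5 = -1


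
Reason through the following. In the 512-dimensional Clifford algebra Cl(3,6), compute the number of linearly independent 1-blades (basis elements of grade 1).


Number of grade-k basis blades in Cl(p,q) with n = p + q is C(n, k).
n = 3 + 6 = 9
C(9, 1) = 9! / (1! * 8!)
= 362880 / (1 * 40320)
= 9


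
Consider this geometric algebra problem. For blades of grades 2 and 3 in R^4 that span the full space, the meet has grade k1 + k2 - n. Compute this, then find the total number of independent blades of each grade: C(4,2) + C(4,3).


Meet grade = grade(A) + grade(B) - n
= 2 + 3 - 4 = 1
C(4,2) = 6
C(4,3) = 4
dim_A + dim_B = 6 + 4 = 10


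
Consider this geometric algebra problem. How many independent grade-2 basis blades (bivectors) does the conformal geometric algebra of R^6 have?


The conformal model of R^6 uses Cl(7,1) with m = 6 + 2 = 8 generators.
Number of grade-2 blades = C(m, 2) = C(8, 2)
= 8*7/2 = 28


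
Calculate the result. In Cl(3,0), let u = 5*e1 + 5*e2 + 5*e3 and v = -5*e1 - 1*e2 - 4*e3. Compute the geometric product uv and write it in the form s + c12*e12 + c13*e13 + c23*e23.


In Cl(3,0): e_i^2 = 1, e_ie_j = -e_je_i for i != j.
Scalar part = u . v = 5*(-5) + 5*(-1) + 5*(-4)
= -25 + (-5) + (-20) = -50
e12 coeff = 5*(-1) - 5*(-5) = -5 - (-25) = 20
e13 coeff = 5*(-4) - 5*(-5) = -20 - (-25) = 5
e23 coeff = 5*(-4) - 5*(-1) = -20 - (-5) = -15
uv = -50 + 20*e12 + 5*e13 - 15*e23


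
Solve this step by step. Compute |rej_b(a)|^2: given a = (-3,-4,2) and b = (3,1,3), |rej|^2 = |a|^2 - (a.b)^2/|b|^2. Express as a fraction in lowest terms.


|a|^2 = (-3)^2 + (-4)^2 + 2^2 = 29
|b|^2 = 3^2 + 1^2 + 3^2 = 19
a . b = (-3)*3 + (-4)*1 + 2*3 = -7
(a.b)^2 = (-7)^2 = 49
|rej|^2 = 29 - 49/19
= (551 - 49)/19
= 502/19
In lowest terms: 502/19


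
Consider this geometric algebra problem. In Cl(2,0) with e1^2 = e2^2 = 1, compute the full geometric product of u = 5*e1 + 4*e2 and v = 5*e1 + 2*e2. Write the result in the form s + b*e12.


Expand: (5*e1 + 4*e2)(5*e1 + 2*e2)
= 5*5*e1e1 + 5*2*e1e2 + 4*5*e2e1 + 4*2*e2e2
Using e1^2 = e2^2 = 1, e2e1 = -e1e2:
Scalar part s = 5*5 + 4*2 = 25 + 8 = 33
Bivector part b = 5*2 - 4*5 = 10 - 20 = -10
uv = 33 - 10*e12


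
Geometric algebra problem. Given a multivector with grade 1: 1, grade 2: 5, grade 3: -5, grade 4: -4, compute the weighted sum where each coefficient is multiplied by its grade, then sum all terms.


Grade-weighted sum = sum of grade_k * coefficient_k
1*1 = 1
2*5 = 10
3*(-5) = -15
4*(-4) = -16
Total = 1 + 10 + (-15) + (-16) = -20


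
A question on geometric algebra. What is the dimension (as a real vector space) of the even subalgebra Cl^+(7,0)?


Even subalgebra dimension = 2^(n-1)
n = 7 + 0 = 7
2^(7 - 1) = 2^6 = 64
Verification: sum of C(7,k) for even k = 1 + 21 + 35 + 7 = 64
Result = 64


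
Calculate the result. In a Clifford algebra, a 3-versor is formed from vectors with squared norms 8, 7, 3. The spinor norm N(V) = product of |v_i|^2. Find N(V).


Spinor norm N(V) = |v1|^2 * |v2|^2 * ... * |v3|^2
= 8 * 7 * 3
Running product: 8, 56, 168
N(V) = 168


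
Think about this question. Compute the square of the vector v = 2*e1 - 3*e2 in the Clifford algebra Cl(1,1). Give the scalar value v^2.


v^2 = sum of c_i^2 * e_i^2
Positive signature terms (e_i^2 = +1): 2^2 = 4
Negative signature terms (e_j^2 = -1): (-3)^2 = 9
v^2 = 4 - 9 = -5


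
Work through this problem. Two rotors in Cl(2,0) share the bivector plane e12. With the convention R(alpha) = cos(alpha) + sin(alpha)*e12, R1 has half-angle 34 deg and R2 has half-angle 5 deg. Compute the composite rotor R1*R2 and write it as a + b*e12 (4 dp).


Same-plane rotors commute and their half-angles add:
R1*R2 = cos(a1 + a2) + sin(a1 + a2)*e12.
a1 + a2 = 34 + 5 = 39 deg
cos(39 deg) = 0.7771
sin(39 deg) = 0.6293
R1*R2 = 0.7771 + 0.6293*e12


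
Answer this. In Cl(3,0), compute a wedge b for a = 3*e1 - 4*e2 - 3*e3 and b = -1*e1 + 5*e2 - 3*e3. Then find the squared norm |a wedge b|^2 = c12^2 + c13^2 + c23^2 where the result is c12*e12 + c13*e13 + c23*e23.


a wedge b = (a1*b2 - a2*b1)*e12 + (a1*b3 - a3*b1)*e13 + (a2*b3 - a3*b2)*e23
e12 coeff: 3*5 - (-4)*(-1) = 15 - 4 = 11
e13 coeff: 3*(-3) - (-3)*(-1) = -9 - 3 = -12
e23 coeff: (-4)*(-3) - (-3)*5 = 12 - (-15) = 27
|a wedge b|^2 = 11^2 + (-12)^2 + 27^2
= 121 + 144 + 729
= 994


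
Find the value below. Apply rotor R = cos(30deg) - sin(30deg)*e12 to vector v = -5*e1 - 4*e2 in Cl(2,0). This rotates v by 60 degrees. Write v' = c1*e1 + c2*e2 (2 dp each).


Rotor R = cos(30deg) - sin(30deg)*e12
Rotation angle theta = 2 * 30 = 60 degrees
v' = R*v*~R rotates v by theta.
cos(60deg) = 0.5000, sin(60deg) = 0.8660
v'_1 = -5*cos(60deg) - (-4)*sin(60deg)
= -5*0.5000 - (-4)*0.8660
= 0.96
v'_2 = -5*sin(60deg) + (-4)*cos(60deg)
= -5*0.8660 + (-4)*0.5000
= -6.33
v' = 0.96*e1 - 6.33*e2


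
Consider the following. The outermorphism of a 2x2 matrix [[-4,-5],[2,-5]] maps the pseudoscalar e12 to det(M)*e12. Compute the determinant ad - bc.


The outermorphism of a linear map f sends e1^e2 to f(e1)^f(e2).
f(e1) = -4*e1 + 2*e2
f(e2) = -5*e1 - 5*e2
f(e1) ^ f(e2) = (-4*e1 + 2*e2) ^ (-5*e1 - 5*e2)
= (-4)*(-5)*e12 + 2*(-5)*e21
= (20 - (-10))*e12
= 30*e12
Coefficient = 30


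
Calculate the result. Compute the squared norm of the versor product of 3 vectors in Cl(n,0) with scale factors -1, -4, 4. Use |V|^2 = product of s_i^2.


Each vector v_i has |v_i|^2 = s_i^2
Squared scales: (-1)^2 = 1, (-4)^2 = 16, 4^2 = 16
|V|^2 = 1 * 16 * 16
= 256


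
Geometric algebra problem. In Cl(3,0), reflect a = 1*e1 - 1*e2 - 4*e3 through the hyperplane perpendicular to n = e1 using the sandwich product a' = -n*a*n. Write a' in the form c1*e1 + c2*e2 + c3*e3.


Reflection formula: a' = -n*a*n, with n = e1 (unit vector, n^2 = 1).
For reflection through hyperplane perp to e1:
The component along e1 flips sign, others stay.
a = (1, -1, -4)
a' = (-1, -1, -4)
a' = -1*e1 - 1*e2 - 4*e3


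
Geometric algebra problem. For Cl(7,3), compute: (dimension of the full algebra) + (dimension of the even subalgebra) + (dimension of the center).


n = 7 + 3 = 10
Total dim = 2^10 = 1024
Even subalgebra dim = 2^9 = 512
n is even, so center dim = 1
Sum = 1024 + 512 + 1 = 1537


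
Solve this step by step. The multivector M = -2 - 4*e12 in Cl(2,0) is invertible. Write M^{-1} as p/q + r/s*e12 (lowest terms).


M = -2 - 4*e12, where e12^2 = -1.
Since M commutes with its reverse ~M = a - b*e12, M * ~M = a^2 - b^2*e12^2 = a^2 + b^2.
So M^{-1} = ~M / (a^2 + b^2) = (a - b*e12)/(a^2 + b^2).
a^2 + b^2 = 4 + 16 = 20
Scalar part = -2/20 = -1/10
Bivector coeff = 4/20 = 1/5
M^{-1} = -1/10 + 1/5*e12


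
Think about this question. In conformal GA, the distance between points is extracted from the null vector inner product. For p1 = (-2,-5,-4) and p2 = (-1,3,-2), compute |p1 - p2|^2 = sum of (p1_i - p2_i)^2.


p1 - p2 = (-1, -8, -2)
|p1 - p2|^2 = (-1)^2 + (-8)^2 + (-2)^2
= 1 + 64 + 4
= 69


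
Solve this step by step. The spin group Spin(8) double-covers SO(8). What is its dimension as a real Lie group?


Spin(n) double-covers SO(n); both have Lie algebra so(n) of dimension n(n-1)/2.
n = 8
n(n-1) = 8 * 7 = 56
dim Spin(8) = 56/2 = 28


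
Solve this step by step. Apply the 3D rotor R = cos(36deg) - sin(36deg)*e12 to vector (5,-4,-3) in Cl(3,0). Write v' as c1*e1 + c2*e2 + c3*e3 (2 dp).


Rotor R = cos(36deg) - sin(36deg)*e12
Rotation angle theta = 2 * 36 = 72 degrees in the e12 plane (e1 -> e2).
The component perpendicular to the plane (e3) is invariant: v'_3 = v3 = -3.00
cos(72deg) = 0.3090, sin(72deg) = 0.9511
v'_1 = v1*cos(theta) - v2*sin(theta) = 5*0.3090 - (-4)*0.9511 = 5.35
v'_2 = v1*sin(theta) + v2*cos(theta) = 5*0.9511 + (-4)*0.3090 = 3.52
v' = 5.35*e1 + 3.52*e2 - 3.00*e3


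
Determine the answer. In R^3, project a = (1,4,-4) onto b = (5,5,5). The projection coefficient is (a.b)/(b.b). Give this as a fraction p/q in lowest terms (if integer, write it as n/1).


Projection coefficient = (a . b) / (b . b)
a . b = 1*5 + 4*5 + (-4)*5
= 5 + 20 + (-20) = 5
b . b = 5^2 + 5^2 + 5^2
= 25 + 25 + 25 = 75
Coefficient = 5/75
In lowest terms: 1/15


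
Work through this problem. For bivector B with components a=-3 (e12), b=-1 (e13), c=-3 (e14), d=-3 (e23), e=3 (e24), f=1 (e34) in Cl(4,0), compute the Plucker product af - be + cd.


Plucker relation: af - be + cd
a*f = (-3)*1 = -3
b*e = (-1)*3 = -3
c*d = (-3)*(-3) = 9
af - be + cd = -3 - (-3) + 9
= 9


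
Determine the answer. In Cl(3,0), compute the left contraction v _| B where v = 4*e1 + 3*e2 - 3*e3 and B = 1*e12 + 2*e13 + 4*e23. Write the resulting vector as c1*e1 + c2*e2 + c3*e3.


Left contraction v _| B = <vB>_1 (grade-1 part of the geometric product vB).
Using e1_|e12 = e2, e2_|e12 = -e1, e1_|e13 = e3, e3_|e13 = -e1, e2_|e23 = e3, e3_|e23 = -e2:
e1 coeff: -v2*b12 - v3*b13 = -(3)*(1) - (-3)*(2) = 3
e2 coeff: v1*b12 - v3*b23 = (4)*(1) - (-3)*(4) = 16
e3 coeff: v1*b13 + v2*b23 = (4)*(2) + (3)*(4) = 20
v _| B = 3*e1 + 16*e2 + 20*e3


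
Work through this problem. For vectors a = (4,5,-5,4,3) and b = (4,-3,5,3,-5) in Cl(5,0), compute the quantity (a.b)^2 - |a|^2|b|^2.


a . b = 4*4 + 5*(-3) + (-5)*5 + 4*3 + 3*(-5)
= 16 + (-15) + (-25) + 12 + (-15) = -27
|a|^2 = 4^2 + 5^2 + (-5)^2 + 4^2 + 3^2 = 91
|b|^2 = 4^2 + (-3)^2 + 5^2 + 3^2 + (-5)^2 = 84
(a.b)^2 = (-27)^2 = 729
|a|^2 * |b|^2 = 91 * 84 = 7644
Result = 729 - 7644 = -6915


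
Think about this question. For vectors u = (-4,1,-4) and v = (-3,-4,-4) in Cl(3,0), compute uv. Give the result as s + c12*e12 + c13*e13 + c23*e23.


In Cl(3,0): e_i^2 = 1, e_ie_j = -e_je_i for i != j.
Scalar part = u . v = (-4)*(-3) + 1*(-4) + (-4)*(-4)
= 12 + (-4) + 16 = 24
e12 coeff = (-4)*(-4) - 1*(-3) = 16 - (-3) = 19
e13 coeff = (-4)*(-4) - (-4)*(-3) = 16 - 12 = 4
e23 coeff = 1*(-4) - (-4)*(-4) = -4 - 16 = -20
uv = 24 + 19*e12 + 4*e13 - 20*e23


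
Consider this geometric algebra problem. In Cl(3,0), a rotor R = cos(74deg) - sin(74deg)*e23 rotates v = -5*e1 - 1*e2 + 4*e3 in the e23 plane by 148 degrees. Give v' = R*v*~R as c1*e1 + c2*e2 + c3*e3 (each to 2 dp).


Rotor R = cos(74deg) - sin(74deg)*e23
Rotation angle theta = 2 * 74 = 148 degrees in the e23 plane (e2 -> e3).
The component perpendicular to the plane (e1) is invariant: v'_1 = v1 = -5.00
cos(148deg) = -0.8480, sin(148deg) = 0.5299
v'_2 = v2*cos(theta) - v3*sin(theta) = -1*(-0.8480) - 4*0.5299 = -1.27
v'_3 = v2*sin(theta) + v3*cos(theta) = -1*0.5299 + 4*(-0.8480) = -3.92
v' = -5.00*e1 - 1.27*e2 - 3.92*e3
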